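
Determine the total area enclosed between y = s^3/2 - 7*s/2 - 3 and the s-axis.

The curve meets the s-axis where s^3/2 - 7*s/2 - 3 = 0, i.e. (s - 3)*(s + 1)*(s + 2)/2 = 0, at s = -2, -1, 3.
On [-2, -1] the curve lies above the axis; ∫[-2,-1] (s^3/2 - 7*s/2 - 3) ds = 3/8, giving area 3/8.
On [-1, 3] the curve lies below the axis; ∫[-1,3] (s^3/2 - 7*s/2 - 3) ds = -16, giving area 16.
Total area = 3/8 + 16 = 131/8.

131/8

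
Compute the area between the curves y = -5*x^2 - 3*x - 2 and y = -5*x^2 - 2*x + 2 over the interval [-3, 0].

On [-3, 0], (-5*x^2 - 3*x - 2) - (-5*x^2 - 2*x + 2) = -x - 4 is ≤ 0 throughout, so the area is a single integral of |-x - 4|.
∫[-3,0] (-x - 4) dx = -15/2; the area of that piece is 15/2.

15/2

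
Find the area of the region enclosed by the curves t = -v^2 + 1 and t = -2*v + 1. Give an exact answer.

4/3

Both boundary curves give t as a function of v, so integrate with respect to v. Setting them equal: -v^2 + 2*v = 0, i.e. -v*(v - 2) = 0, so they meet at v = 0, 2.
For v in [0, 2], t = -v^2 + 1 is on the right; area = ∫[0,2] (-v^2 + 2*v) dv = 4/3.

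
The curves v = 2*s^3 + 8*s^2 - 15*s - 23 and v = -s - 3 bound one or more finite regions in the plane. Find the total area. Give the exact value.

937/6

Set the curves equal: 2*s^3 + 8*s^2 - 15*s - 23 = -s - 3, so 2*s^3 + 8*s^2 - 14*s - 20 = 0, which factors as 2*(s - 2)*(s + 1)*(s + 5) = 0. The curves meet at s = -5, -1, 2.
On [-5, -1], v = 2*s^3 + 8*s^2 - 15*s - 23 is on top; that piece has area ∫[-5,-1] (2*s^3 + 8*s^2 - 14*s - 20) ds = 320/3.
On [-1, 2], v = -s - 3 is on top; that piece has area ∫[-1,2] (-(2*s^3 + 8*s^2 - 14*s - 20)) ds = 99/2.
Total enclosed area = 320/3 + 99/2 = 937/6.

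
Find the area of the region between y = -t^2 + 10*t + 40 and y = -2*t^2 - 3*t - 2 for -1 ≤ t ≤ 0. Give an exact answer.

On [-1, 0], (-t^2 + 10*t + 40) - (-2*t^2 - 3*t - 2) = t^2 + 13*t + 42 is ≥ 0 throughout, so the area is a single integral of |t^2 + 13*t + 42|.
∫[-1,0] (t^2 + 13*t + 42) dt = 215/6.

215/6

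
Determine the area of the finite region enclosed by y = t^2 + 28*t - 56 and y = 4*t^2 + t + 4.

1/2

Set the curves equal: t^2 + 28*t - 56 = 4*t^2 + t + 4, so -3*t^2 + 27*t - 60 = 0, which factors as -3*(t - 5)*(t - 4) = 0. The curves meet at t = 4, 5.
On [4, 5], y = t^2 + 28*t - 56 is on top; that piece has area ∫[4,5] (-3*t^2 + 27*t - 60) dt = 1/2.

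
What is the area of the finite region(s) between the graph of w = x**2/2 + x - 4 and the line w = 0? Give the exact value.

18

The curve meets the x-axis where x**2/2 + x - 4 = 0, i.e. (x - 2)*(x + 4)/2 = 0, at x = -4, 2.
On [-4, 2] the curve lies below the axis; ∫[-4,2] (x**2/2 + x - 4) dx = -18, giving area 18.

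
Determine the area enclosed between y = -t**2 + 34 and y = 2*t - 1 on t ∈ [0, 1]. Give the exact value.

101/3

On [0, 1], (-t**2 + 34) - (2*t - 1) = -t**2 - 2*t + 35 is ≥ 0 throughout, so the area is a single integral of |-t**2 - 2*t + 35|.
∫[0,1] (-t**2 - 2*t + 35) dt = 101/3.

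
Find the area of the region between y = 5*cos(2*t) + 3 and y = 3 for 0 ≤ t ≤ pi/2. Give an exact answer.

The difference (5*cos(2*t) + 3) - (3) = 5*cos(2*t) changes sign at t = pi/4 inside [0, pi/2], so split the integral there.
∫[0,pi/4] (5*cos(2*t)) dt = 5/2.
∫[pi/4,pi/2] (5*cos(2*t)) dt = -5/2; the area of that piece is 5/2.
Total area = 5/2 + 5/2 = 5.

5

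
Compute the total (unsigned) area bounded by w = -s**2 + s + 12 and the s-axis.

The curve meets the s-axis where -s**2 + s + 12 = 0, i.e. -(s - 4)*(s + 3) = 0, at s = -3, 4.
On [-3, 4] the curve lies above the axis; ∫[-3,4] (-s**2 + s + 12) ds = 343/6, giving area 343/6.

343/6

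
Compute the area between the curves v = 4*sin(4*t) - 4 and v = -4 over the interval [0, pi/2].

4

The difference (4*sin(4*t) - 4) - (-4) = 4*sin(4*t) changes sign at t = pi/4 inside [0, pi/2], so split the integral there.
∫[0,pi/4] (4*sin(4*t)) dt = 2.
∫[pi/4,pi/2] (4*sin(4*t)) dt = -2; the area of that piece is 2.
Total area = 2 + 2 = 4.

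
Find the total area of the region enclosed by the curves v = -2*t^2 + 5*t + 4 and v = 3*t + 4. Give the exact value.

Set the curves equal: -2*t^2 + 5*t + 4 = 3*t + 4, so -2*t^2 + 2*t = 0, which factors as -2*t*(t - 1) = 0. The curves meet at t = 0, 1.
On [0, 1], v = -2*t^2 + 5*t + 4 is on top; that piece has area ∫[0,1] (-2*t^2 + 2*t) dt = 1/3.

1/3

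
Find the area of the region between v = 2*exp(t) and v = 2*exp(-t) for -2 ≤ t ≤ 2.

The difference (2*exp(t)) - (2*exp(-t)) = 2*exp(t) - 2*exp(-t) changes sign at t = 0 inside [-2, 2], so split the integral there.
∫[-2,0] (2*exp(t) - 2*exp(-t)) dt = -2*exp(2) - 2*exp(-2) + 4; the area of that piece is -4 + 2*exp(-2) + 2*exp(2).
∫[0,2] (2*exp(t) - 2*exp(-t)) dt = -4 + 2*exp(-2) + 2*exp(2).
Total area = (-4 + 2*exp(-2) + 2*exp(2)) + (-4 + 2*exp(-2) + 2*exp(2)) = -8 + 4*exp(-2) + 4*exp(2).

-8 + 4*exp(-2) + 4*exp(2)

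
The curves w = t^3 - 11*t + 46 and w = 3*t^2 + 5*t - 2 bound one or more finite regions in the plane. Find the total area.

Set the curves equal: t^3 - 11*t + 46 = 3*t^2 + 5*t - 2, so t^3 - 3*t^2 - 16*t + 48 = 0, which factors as (t - 4)*(t - 3)*(t + 4) = 0. The curves meet at t = -4, 3, 4.
On [-4, 3], w = t^3 - 11*t + 46 is on top; that piece has area ∫[-4,3] (t^3 - 3*t^2 - 16*t + 48) dt = 1029/4.
On [3, 4], w = 3*t^2 + 5*t - 2 is on top; that piece has area ∫[3,4] (-(t^3 - 3*t^2 - 16*t + 48)) dt = 5/4.
Total enclosed area = 1029/4 + 5/4 = 517/2.

517/2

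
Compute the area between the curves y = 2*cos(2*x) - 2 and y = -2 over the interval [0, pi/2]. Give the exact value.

The difference (2*cos(2*x) - 2) - (-2) = 2*cos(2*x) changes sign at x = pi/4 inside [0, pi/2], so split the integral there.
∫[0,pi/4] (2*cos(2*x)) dx = 1.
∫[pi/4,pi/2] (2*cos(2*x)) dx = -1; the area of that piece is 1.
Total area = 1 + 1 = 2.

2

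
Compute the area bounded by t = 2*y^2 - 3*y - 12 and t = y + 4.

72

Both boundary curves give t as a function of y, so integrate with respect to y. Setting them equal: 2*y^2 - 4*y - 16 = 0, i.e. 2*(y - 4)*(y + 2) = 0, so they meet at y = -2, 4.
For y in [-2, 4], t = 2*y^2 - 3*y - 12 is on the left; area = ∫[-2,4] (-(2*y^2 - 4*y - 16)) dy = 72.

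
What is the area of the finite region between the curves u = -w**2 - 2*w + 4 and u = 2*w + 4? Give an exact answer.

Both boundary curves give u as a function of w, so integrate with respect to w. Setting them equal: -w**2 - 4*w = 0, i.e. -w*(w + 4) = 0, so they meet at w = -4, 0.
For w in [-4, 0], u = -w**2 - 2*w + 4 is on the right; area = ∫[-4,0] (-w**2 - 4*w) dw = 32/3.

32/3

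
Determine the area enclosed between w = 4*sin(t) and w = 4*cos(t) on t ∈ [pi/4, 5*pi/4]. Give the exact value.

8*sqrt(2)

On [pi/4, 5*pi/4], (4*sin(t)) - (4*cos(t)) = 4*sin(t) - 4*cos(t) is ≥ 0 throughout, so the area is a single integral of |4*sin(t) - 4*cos(t)|.
∫[pi/4,5*pi/4] (4*sin(t) - 4*cos(t)) dt = 8*sqrt(2).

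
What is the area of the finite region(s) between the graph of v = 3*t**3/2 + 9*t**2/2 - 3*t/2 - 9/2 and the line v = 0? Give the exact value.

The curve meets the t-axis where 3*t**3/2 + 9*t**2/2 - 3*t/2 - 9/2 = 0, i.e. 3*(t - 1)*(t + 1)*(t + 3)/2 = 0, at t = -3, -1, 1.
On [-3, -1] the curve lies above the axis; ∫[-3,-1] (3*t**3/2 + 9*t**2/2 - 3*t/2 - 9/2) dt = 6, giving area 6.
On [-1, 1] the curve lies below the axis; ∫[-1,1] (3*t**3/2 + 9*t**2/2 - 3*t/2 - 9/2) dt = -6, giving area 6.
Total area = 6 + 6 = 12.

12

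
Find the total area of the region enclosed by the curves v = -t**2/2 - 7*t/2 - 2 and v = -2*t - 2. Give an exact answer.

Set the curves equal: -t**2/2 - 7*t/2 - 2 = -2*t - 2, so -t**2/2 - 3*t/2 = 0, which factors as -t*(t + 3)/2 = 0. The curves meet at t = -3, 0.
On [-3, 0], v = -t**2/2 - 7*t/2 - 2 is on top; that piece has area ∫[-3,0] (-t**2/2 - 3*t/2) dt = 9/4.

9/4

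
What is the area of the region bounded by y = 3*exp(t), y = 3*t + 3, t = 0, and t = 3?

-51/2 + 3*exp(3)

On [0, 3], (3*exp(t)) - (3*t + 3) = -3*t + 3*exp(t) - 3 is ≥ 0 throughout, so the area is a single integral of |-3*t + 3*exp(t) - 3|.
∫[0,3] (-3*t + 3*exp(t) - 3) dt = -51/2 + 3*exp(3).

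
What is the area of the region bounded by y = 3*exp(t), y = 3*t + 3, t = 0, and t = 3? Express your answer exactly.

On [0, 3], (3*exp(t)) - (3*t + 3) = -3*t + 3*exp(t) - 3 is ≥ 0 throughout, so the area is a single integral of |-3*t + 3*exp(t) - 3|.
∫[0,3] (-3*t + 3*exp(t) - 3) dt = -51/2 + 3*exp(3).

-51/2 + 3*exp(3)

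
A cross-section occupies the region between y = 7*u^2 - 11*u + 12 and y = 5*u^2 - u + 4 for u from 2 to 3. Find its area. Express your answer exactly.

13/3

On [2, 3], (7*u^2 - 11*u + 12) - (5*u^2 - u + 4) = 2*u^2 - 10*u + 8 is ≤ 0 throughout, so the area is a single integral of |2*u^2 - 10*u + 8|.
∫[2,3] (2*u^2 - 10*u + 8) du = -13/3; the area of that piece is 13/3.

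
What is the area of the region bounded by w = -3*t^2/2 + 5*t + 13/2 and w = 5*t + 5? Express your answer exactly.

2

Set the curves equal: -3*t^2/2 + 5*t + 13/2 = 5*t + 5, so -3*t^2/2 + 3/2 = 0, which factors as -3*(t - 1)*(t + 1)/2 = 0. The curves meet at t = -1, 1.
On [-1, 1], w = -3*t^2/2 + 5*t + 13/2 is on top; that piece has area ∫[-1,1] (-3*t^2/2 + 3/2) dt = 2.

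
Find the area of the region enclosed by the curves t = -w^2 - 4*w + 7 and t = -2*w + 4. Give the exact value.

32/3

Both boundary curves give t as a function of w, so integrate with respect to w. Setting them equal: -w^2 - 2*w + 3 = 0, i.e. -(w - 1)*(w + 3) = 0, so they meet at w = -3, 1.
For w in [-3, 1], t = -w^2 - 4*w + 7 is on the right; area = ∫[-3,1] (-w^2 - 2*w + 3) dw = 32/3.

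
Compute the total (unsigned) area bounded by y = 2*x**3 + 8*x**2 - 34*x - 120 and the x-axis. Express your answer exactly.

3901/6

The curve meets the x-axis where 2*x**3 + 8*x**2 - 34*x - 120 = 0, i.e. 2*(x - 4)*(x + 3)*(x + 5) = 0, at x = -5, -3, 4.
On [-5, -3] the curve lies above the axis; ∫[-5,-3] (2*x**3 + 8*x**2 - 34*x - 120) dx = 64/3, giving area 64/3.
On [-3, 4] the curve lies below the axis; ∫[-3,4] (2*x**3 + 8*x**2 - 34*x - 120) dx = -3773/6, giving area 3773/6.
Total area = 64/3 + 3773/6 = 3901/6.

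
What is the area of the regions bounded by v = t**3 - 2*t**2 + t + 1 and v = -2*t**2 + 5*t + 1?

8

Set the curves equal: t**3 - 2*t**2 + t + 1 = -2*t**2 + 5*t + 1, so t**3 - 4*t = 0, which factors as t*(t - 2)*(t + 2) = 0. The curves meet at t = -2, 0, 2.
On [-2, 0], v = t**3 - 2*t**2 + t + 1 is on top; that piece has area ∫[-2,0] (t**3 - 4*t) dt = 4.
On [0, 2], v = -2*t**2 + 5*t + 1 is on top; that piece has area ∫[0,2] (-(t**3 - 4*t)) dt = 4.
Total enclosed area = 4 + 4 = 8.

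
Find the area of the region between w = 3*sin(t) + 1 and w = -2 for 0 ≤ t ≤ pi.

6 + 3*pi

On [0, pi], (3*sin(t) + 1) - (-2) = 3*sin(t) + 3 is ≥ 0 throughout, so the area is a single integral of |3*sin(t) + 3|.
∫[0,pi] (3*sin(t) + 3) dt = 6 + 3*pi.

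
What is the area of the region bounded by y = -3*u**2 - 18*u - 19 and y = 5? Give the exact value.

Set the curves equal: -3*u**2 - 18*u - 19 = 5, so -3*u**2 - 18*u - 24 = 0, which factors as -3*(u + 2)*(u + 4) = 0. The curves meet at u = -4, -2.
On [-4, -2], y = -3*u**2 - 18*u - 19 is on top; that piece has area ∫[-4,-2] (-3*u**2 - 18*u - 24) du = 4.

4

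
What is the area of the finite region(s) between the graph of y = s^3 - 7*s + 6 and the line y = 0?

131/4

The curve meets the s-axis where s^3 - 7*s + 6 = 0, i.e. (s - 2)*(s - 1)*(s + 3) = 0, at s = -3, 1, 2.
On [-3, 1] the curve lies above the axis; ∫[-3,1] (s^3 - 7*s + 6) ds = 32, giving area 32.
On [1, 2] the curve lies below the axis; ∫[1,2] (s^3 - 7*s + 6) ds = -3/4, giving area 3/4.
Total area = 32 + 3/4 = 131/4.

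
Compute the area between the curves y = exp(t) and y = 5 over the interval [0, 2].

-19 + exp(2) + 10*log(5)

The difference (exp(t)) - (5) = exp(t) - 5 changes sign at t = log(5) inside [0, 2], so split the integral there.
∫[0,log(5)] (exp(t) - 5) dt = 4 - log(3125); the area of that piece is -4 + log(3125).
∫[log(5),2] (exp(t) - 5) dt = -15 + exp(2) + 5*log(5).
Total area = (-4 + log(3125)) + (-15 + exp(2) + 5*log(5)) = -19 + exp(2) + 10*log(5).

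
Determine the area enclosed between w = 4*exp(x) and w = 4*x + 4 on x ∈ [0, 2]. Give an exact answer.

On [0, 2], (4*exp(x)) - (4*x + 4) = -4*x + 4*exp(x) - 4 is ≥ 0 throughout, so the area is a single integral of |-4*x + 4*exp(x) - 4|.
∫[0,2] (-4*x + 4*exp(x) - 4) dx = -20 + 4*exp(2).

-20 + 4*exp(2)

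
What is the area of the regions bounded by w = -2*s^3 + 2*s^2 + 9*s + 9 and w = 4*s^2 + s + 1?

71/3

Set the curves equal: -2*s^3 + 2*s^2 + 9*s + 9 = 4*s^2 + s + 1, so -2*s^3 - 2*s^2 + 8*s + 8 = 0, which factors as -2*(s - 2)*(s + 1)*(s + 2) = 0. The curves meet at s = -2, -1, 2.
On [-2, -1], w = 4*s^2 + s + 1 is on top; that piece has area ∫[-2,-1] (-(-2*s^3 - 2*s^2 + 8*s + 8)) ds = 7/6.
On [-1, 2], w = -2*s^3 + 2*s^2 + 9*s + 9 is on top; that piece has area ∫[-1,2] (-2*s^3 - 2*s^2 + 8*s + 8) ds = 45/2.
Total enclosed area = 7/6 + 45/2 = 71/3.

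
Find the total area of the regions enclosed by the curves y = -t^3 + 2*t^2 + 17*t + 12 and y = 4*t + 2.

1741/12

Set the curves equal: -t^3 + 2*t^2 + 17*t + 12 = 4*t + 2, so -t^3 + 2*t^2 + 13*t + 10 = 0, which factors as -(t - 5)*(t + 1)*(t + 2) = 0. The curves meet at t = -2, -1, 5.
On [-2, -1], y = 4*t + 2 is on top; that piece has area ∫[-2,-1] (-(-t^3 + 2*t^2 + 13*t + 10)) dt = 13/12.
On [-1, 5], y = -t^3 + 2*t^2 + 17*t + 12 is on top; that piece has area ∫[-1,5] (-t^3 + 2*t^2 + 13*t + 10) dt = 144.
Total enclosed area = 13/12 + 144 = 1741/12.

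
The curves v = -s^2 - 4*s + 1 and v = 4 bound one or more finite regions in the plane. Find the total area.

4/3

Set the curves equal: -s^2 - 4*s + 1 = 4, so -s^2 - 4*s - 3 = 0, which factors as -(s + 1)*(s + 3) = 0. The curves meet at s = -3, -1.
On [-3, -1], v = -s^2 - 4*s + 1 is on top; that piece has area ∫[-3,-1] (-s^2 - 4*s - 3) ds = 4/3.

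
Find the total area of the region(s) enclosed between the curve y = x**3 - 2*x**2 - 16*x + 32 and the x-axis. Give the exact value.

The curve meets the x-axis where x**3 - 2*x**2 - 16*x + 32 = 0, i.e. (x - 4)*(x - 2)*(x + 4) = 0, at x = -4, 2, 4.
On [-4, 2] the curve lies above the axis; ∫[-4,2] (x**3 - 2*x**2 - 16*x + 32) dx = 180, giving area 180.
On [2, 4] the curve lies below the axis; ∫[2,4] (x**3 - 2*x**2 - 16*x + 32) dx = -28/3, giving area 28/3.
Total area = 180 + 28/3 = 568/3.

568/3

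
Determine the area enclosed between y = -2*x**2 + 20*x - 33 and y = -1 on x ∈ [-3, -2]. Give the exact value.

On [-3, -2], (-2*x**2 + 20*x - 33) - (-1) = -2*x**2 + 20*x - 32 is ≤ 0 throughout, so the area is a single integral of |-2*x**2 + 20*x - 32|.
∫[-3,-2] (-2*x**2 + 20*x - 32) dx = -284/3; the area of that piece is 284/3.

284/3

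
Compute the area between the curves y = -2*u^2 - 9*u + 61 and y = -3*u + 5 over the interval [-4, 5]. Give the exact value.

The difference (-2*u^2 - 9*u + 61) - (-3*u + 5) = -2*u^2 - 6*u + 56 changes sign at u = 4 inside [-4, 5], so split the integral there.
∫[-4,4] (-2*u^2 - 6*u + 56) du = 1088/3.
∫[4,5] (-2*u^2 - 6*u + 56) du = -35/3; the area of that piece is 35/3.
Total area = 1088/3 + 35/3 = 1123/3.

1123/3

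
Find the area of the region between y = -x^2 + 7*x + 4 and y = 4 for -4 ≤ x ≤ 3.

599/6

The difference (-x^2 + 7*x + 4) - (4) = -x^2 + 7*x changes sign at x = 0 inside [-4, 3], so split the integral there.
∫[-4,0] (-x^2 + 7*x) dx = -232/3; the area of that piece is 232/3.
∫[0,3] (-x^2 + 7*x) dx = 45/2.
Total area = 232/3 + 45/2 = 599/6.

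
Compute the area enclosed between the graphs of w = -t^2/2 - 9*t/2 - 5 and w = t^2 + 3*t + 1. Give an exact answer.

27/4

Set the curves equal: -t^2/2 - 9*t/2 - 5 = t^2 + 3*t + 1, so -3*t^2/2 - 15*t/2 - 6 = 0, which factors as -3*(t + 1)*(t + 4)/2 = 0. The curves meet at t = -4, -1.
On [-4, -1], w = -t^2/2 - 9*t/2 - 5 is on top; that piece has area ∫[-4,-1] (-3*t^2/2 - 15*t/2 - 6) dt = 27/4.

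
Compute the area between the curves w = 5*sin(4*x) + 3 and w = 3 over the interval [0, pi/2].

The difference (5*sin(4*x) + 3) - (3) = 5*sin(4*x) changes sign at x = pi/4 inside [0, pi/2], so split the integral there.
∫[0,pi/4] (5*sin(4*x)) dx = 5/2.
∫[pi/4,pi/2] (5*sin(4*x)) dx = -5/2; the area of that piece is 5/2.
Total area = 5/2 + 5/2 = 5.

5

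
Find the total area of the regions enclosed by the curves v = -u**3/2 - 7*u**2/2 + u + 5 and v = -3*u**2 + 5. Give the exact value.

37/24

Set the curves equal: -u**3/2 - 7*u**2/2 + u + 5 = -3*u**2 + 5, so -u**3/2 - u**2/2 + u = 0, which factors as -u*(u - 1)*(u + 2)/2 = 0. The curves meet at u = -2, 0, 1.
On [-2, 0], v = -3*u**2 + 5 is on top; that piece has area ∫[-2,0] (-(-u**3/2 - u**2/2 + u)) du = 4/3.
On [0, 1], v = -u**3/2 - 7*u**2/2 + u + 5 is on top; that piece has area ∫[0,1] (-u**3/2 - u**2/2 + u) du = 5/24.
Total enclosed area = 4/3 + 5/24 = 37/24.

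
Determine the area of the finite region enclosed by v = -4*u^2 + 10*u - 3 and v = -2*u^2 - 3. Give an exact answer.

125/3

Set the curves equal: -4*u^2 + 10*u - 3 = -2*u^2 - 3, so -2*u^2 + 10*u = 0, which factors as -2*u*(u - 5) = 0. The curves meet at u = 0, 5.
On [0, 5], v = -4*u^2 + 10*u - 3 is on top; that piece has area ∫[0,5] (-2*u^2 + 10*u) du = 125/3.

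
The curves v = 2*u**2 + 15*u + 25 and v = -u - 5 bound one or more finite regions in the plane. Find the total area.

Set the curves equal: 2*u**2 + 15*u + 25 = -u - 5, so 2*u**2 + 16*u + 30 = 0, which factors as 2*(u + 3)*(u + 5) = 0. The curves meet at u = -5, -3.
On [-5, -3], v = -u - 5 is on top; that piece has area ∫[-5,-3] (-(2*u**2 + 16*u + 30)) du = 8/3.

8/3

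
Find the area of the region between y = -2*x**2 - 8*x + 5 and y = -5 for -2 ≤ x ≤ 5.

The difference (-2*x**2 - 8*x + 5) - (-5) = -2*x**2 - 8*x + 10 changes sign at x = 1 inside [-2, 5], so split the integral there.
∫[-2,1] (-2*x**2 - 8*x + 10) dx = 36.
∫[1,5] (-2*x**2 - 8*x + 10) dx = -416/3; the area of that piece is 416/3.
Total area = 36 + 416/3 = 524/3.

524/3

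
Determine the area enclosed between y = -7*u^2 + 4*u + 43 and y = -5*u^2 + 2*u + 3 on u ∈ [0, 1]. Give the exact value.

121/3

On [0, 1], (-7*u^2 + 4*u + 43) - (-5*u^2 + 2*u + 3) = -2*u^2 + 2*u + 40 is ≥ 0 throughout, so the area is a single integral of |-2*u^2 + 2*u + 40|.
∫[0,1] (-2*u^2 + 2*u + 40) du = 121/3.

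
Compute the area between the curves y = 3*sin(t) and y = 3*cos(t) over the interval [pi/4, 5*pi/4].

On [pi/4, 5*pi/4], (3*sin(t)) - (3*cos(t)) = 3*sin(t) - 3*cos(t) is ≥ 0 throughout, so the area is a single integral of |3*sin(t) - 3*cos(t)|.
∫[pi/4,5*pi/4] (3*sin(t) - 3*cos(t)) dt = 6*sqrt(2).

6*sqrt(2)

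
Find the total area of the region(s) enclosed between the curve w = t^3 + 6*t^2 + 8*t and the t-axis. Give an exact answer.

The curve meets the t-axis where t^3 + 6*t^2 + 8*t = 0, i.e. t*(t + 2)*(t + 4) = 0, at t = -4, -2, 0.
On [-4, -2] the curve lies above the axis; ∫[-4,-2] (t^3 + 6*t^2 + 8*t) dt = 4, giving area 4.
On [-2, 0] the curve lies below the axis; ∫[-2,0] (t^3 + 6*t^2 + 8*t) dt = -4, giving area 4.
Total area = 4 + 4 = 8.

8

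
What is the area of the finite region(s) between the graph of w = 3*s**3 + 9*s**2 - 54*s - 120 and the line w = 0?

The curve meets the s-axis where 3*s**3 + 9*s**2 - 54*s - 120 = 0, i.e. 3*(s - 4)*(s + 2)*(s + 5) = 0, at s = -5, -2, 4.
On [-5, -2] the curve lies above the axis; ∫[-5,-2] (3*s**3 + 9*s**2 - 54*s - 120) ds = 405/4, giving area 405/4.
On [-2, 4] the curve lies below the axis; ∫[-2,4] (3*s**3 + 9*s**2 - 54*s - 120) ds = -648, giving area 648.
Total area = 405/4 + 648 = 2997/4.

2997/4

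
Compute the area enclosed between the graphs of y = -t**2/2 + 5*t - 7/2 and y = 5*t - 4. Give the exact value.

2/3

Set the curves equal: -t**2/2 + 5*t - 7/2 = 5*t - 4, so -t**2/2 + 1/2 = 0, which factors as -(t - 1)*(t + 1)/2 = 0. The curves meet at t = -1, 1.
On [-1, 1], y = -t**2/2 + 5*t - 7/2 is on top; that piece has area ∫[-1,1] (-t**2/2 + 1/2) dt = 2/3.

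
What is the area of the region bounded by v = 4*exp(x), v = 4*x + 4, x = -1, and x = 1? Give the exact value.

-8 - 4*exp(-1) + 4*exp(1)

On [-1, 1], (4*exp(x)) - (4*x + 4) = -4*x + 4*exp(x) - 4 is ≥ 0 throughout, so the area is a single integral of |-4*x + 4*exp(x) - 4|.
∫[-1,1] (-4*x + 4*exp(x) - 4) dx = -8 - 4*exp(-1) + 4*exp(1).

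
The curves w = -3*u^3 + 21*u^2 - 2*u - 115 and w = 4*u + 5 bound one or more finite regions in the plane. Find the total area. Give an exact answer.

Set the curves equal: -3*u^3 + 21*u^2 - 2*u - 115 = 4*u + 5, so -3*u^3 + 21*u^2 - 6*u - 120 = 0, which factors as -3*(u - 5)*(u - 4)*(u + 2) = 0. The curves meet at u = -2, 4, 5.
On [-2, 4], w = 4*u + 5 is on top; that piece has area ∫[-2,4] (-(-3*u^3 + 21*u^2 - 6*u - 120)) du = 432.
On [4, 5], w = -3*u^3 + 21*u^2 - 2*u - 115 is on top; that piece has area ∫[4,5] (-3*u^3 + 21*u^2 - 6*u - 120) du = 13/4.
Total enclosed area = 432 + 13/4 = 1741/4.

1741/4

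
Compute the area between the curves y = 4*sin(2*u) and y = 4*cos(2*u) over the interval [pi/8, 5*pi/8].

4*sqrt(2)

On [pi/8, 5*pi/8], (4*sin(2*u)) - (4*cos(2*u)) = 4*sin(2*u) - 4*cos(2*u) is ≥ 0 throughout, so the area is a single integral of |4*sin(2*u) - 4*cos(2*u)|.
∫[pi/8,5*pi/8] (4*sin(2*u) - 4*cos(2*u)) du = 4*sqrt(2).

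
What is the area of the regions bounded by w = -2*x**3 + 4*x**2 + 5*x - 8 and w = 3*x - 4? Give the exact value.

Set the curves equal: -2*x**3 + 4*x**2 + 5*x - 8 = 3*x - 4, so -2*x**3 + 4*x**2 + 2*x - 4 = 0, which factors as -2*(x - 2)*(x - 1)*(x + 1) = 0. The curves meet at x = -1, 1, 2.
On [-1, 1], w = 3*x - 4 is on top; that piece has area ∫[-1,1] (-(-2*x**3 + 4*x**2 + 2*x - 4)) dx = 16/3.
On [1, 2], w = -2*x**3 + 4*x**2 + 5*x - 8 is on top; that piece has area ∫[1,2] (-2*x**3 + 4*x**2 + 2*x - 4) dx = 5/6.
Total enclosed area = 16/3 + 5/6 = 37/6.

37/6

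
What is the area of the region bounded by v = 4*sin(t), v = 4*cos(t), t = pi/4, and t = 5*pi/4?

On [pi/4, 5*pi/4], (4*sin(t)) - (4*cos(t)) = 4*sin(t) - 4*cos(t) is ≥ 0 throughout, so the area is a single integral of |4*sin(t) - 4*cos(t)|.
∫[pi/4,5*pi/4] (4*sin(t) - 4*cos(t)) dt = 8*sqrt(2).

8*sqrt(2)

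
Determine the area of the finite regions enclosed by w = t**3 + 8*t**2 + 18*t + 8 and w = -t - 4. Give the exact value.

37/12

Set the curves equal: t**3 + 8*t**2 + 18*t + 8 = -t - 4, so t**3 + 8*t**2 + 19*t + 12 = 0, which factors as (t + 1)*(t + 3)*(t + 4) = 0. The curves meet at t = -4, -3, -1.
On [-4, -3], w = t**3 + 8*t**2 + 18*t + 8 is on top; that piece has area ∫[-4,-3] (t**3 + 8*t**2 + 19*t + 12) dt = 5/12.
On [-3, -1], w = -t - 4 is on top; that piece has area ∫[-3,-1] (-(t**3 + 8*t**2 + 19*t + 12)) dt = 8/3.
Total enclosed area = 5/12 + 8/3 = 37/12.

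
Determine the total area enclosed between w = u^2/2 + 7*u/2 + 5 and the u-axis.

9/4

The curve meets the u-axis where u^2/2 + 7*u/2 + 5 = 0, i.e. (u + 2)*(u + 5)/2 = 0, at u = -5, -2.
On [-5, -2] the curve lies below the axis; ∫[-5,-2] (u^2/2 + 7*u/2 + 5) du = -9/4, giving area 9/4.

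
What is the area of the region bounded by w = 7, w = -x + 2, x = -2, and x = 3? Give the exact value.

55/2

On [-2, 3], (7) - (-x + 2) = x + 5 is ≥ 0 throughout, so the area is a single integral of |x + 5|.
∫[-2,3] (x + 5) dx = 55/2.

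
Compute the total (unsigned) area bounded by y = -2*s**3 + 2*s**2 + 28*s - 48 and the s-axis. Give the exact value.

The curve meets the s-axis where -2*s**3 + 2*s**2 + 28*s - 48 = 0, i.e. -2*(s - 3)*(s - 2)*(s + 4) = 0, at s = -4, 2, 3.
On [-4, 2] the curve lies below the axis; ∫[-4,2] (-2*s**3 + 2*s**2 + 28*s - 48) ds = -288, giving area 288.
On [2, 3] the curve lies above the axis; ∫[2,3] (-2*s**3 + 2*s**2 + 28*s - 48) ds = 13/6, giving area 13/6.
Total area = 288 + 13/6 = 1741/6.

1741/6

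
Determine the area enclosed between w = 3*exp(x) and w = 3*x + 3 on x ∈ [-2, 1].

-9/2 - 3*exp(-2) + 3*exp(1)

On [-2, 1], (3*exp(x)) - (3*x + 3) = -3*x + 3*exp(x) - 3 is ≥ 0 throughout, so the area is a single integral of |-3*x + 3*exp(x) - 3|.
∫[-2,1] (-3*x + 3*exp(x) - 3) dx = -9/2 - 3*exp(-2) + 3*exp(1).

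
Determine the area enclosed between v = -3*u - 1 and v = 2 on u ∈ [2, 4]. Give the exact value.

On [2, 4], (-3*u - 1) - (2) = -3*u - 3 is ≤ 0 throughout, so the area is a single integral of |-3*u - 3|.
∫[2,4] (-3*u - 3) du = -24; the area of that piece is 24.

24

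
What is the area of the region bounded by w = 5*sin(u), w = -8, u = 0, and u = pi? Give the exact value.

10 + 8*pi

On [0, pi], (5*sin(u)) - (-8) = 5*sin(u) + 8 is ≥ 0 throughout, so the area is a single integral of |5*sin(u) + 8|.
∫[0,pi] (5*sin(u) + 8) du = 10 + 8*pi.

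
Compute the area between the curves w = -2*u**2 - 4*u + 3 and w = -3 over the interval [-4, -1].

The difference (-2*u**2 - 4*u + 3) - (-3) = -2*u**2 - 4*u + 6 changes sign at u = -3 inside [-4, -1], so split the integral there.
∫[-4,-3] (-2*u**2 - 4*u + 6) du = -14/3; the area of that piece is 14/3.
∫[-3,-1] (-2*u**2 - 4*u + 6) du = 32/3.
Total area = 14/3 + 32/3 = 46/3.

46/3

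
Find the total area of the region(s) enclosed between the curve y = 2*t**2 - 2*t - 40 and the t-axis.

The curve meets the t-axis where 2*t**2 - 2*t - 40 = 0, i.e. 2*(t - 5)*(t + 4) = 0, at t = -4, 5.
On [-4, 5] the curve lies below the axis; ∫[-4,5] (2*t**2 - 2*t - 40) dt = -243, giving area 243.

243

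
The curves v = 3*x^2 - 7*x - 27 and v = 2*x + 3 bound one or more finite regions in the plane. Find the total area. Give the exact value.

343/2

Set the curves equal: 3*x^2 - 7*x - 27 = 2*x + 3, so 3*x^2 - 9*x - 30 = 0, which factors as 3*(x - 5)*(x + 2) = 0. The curves meet at x = -2, 5.
On [-2, 5], v = 2*x + 3 is on top; that piece has area ∫[-2,5] (-(3*x^2 - 9*x - 30)) dx = 343/2.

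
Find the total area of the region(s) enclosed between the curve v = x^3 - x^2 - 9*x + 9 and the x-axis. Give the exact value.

148/3

The curve meets the x-axis where x^3 - x^2 - 9*x + 9 = 0, i.e. (x - 3)*(x - 1)*(x + 3) = 0, at x = -3, 1, 3.
On [-3, 1] the curve lies above the axis; ∫[-3,1] (x^3 - x^2 - 9*x + 9) dx = 128/3, giving area 128/3.
On [1, 3] the curve lies below the axis; ∫[1,3] (x^3 - x^2 - 9*x + 9) dx = -20/3, giving area 20/3.
Total area = 128/3 + 20/3 = 148/3.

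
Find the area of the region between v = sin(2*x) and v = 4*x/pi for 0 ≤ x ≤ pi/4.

On [0, pi/4], (sin(2*x)) - (4*x/pi) = -4*x/pi + sin(2*x) is ≥ 0 throughout, so the area is a single integral of |-4*x/pi + sin(2*x)|.
∫[0,pi/4] (-4*x/pi + sin(2*x)) dx = 1/2 - pi/8.

1/2 - pi/8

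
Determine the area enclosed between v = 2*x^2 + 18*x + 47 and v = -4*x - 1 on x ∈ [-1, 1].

On [-1, 1], (2*x^2 + 18*x + 47) - (-4*x - 1) = 2*x^2 + 22*x + 48 is ≥ 0 throughout, so the area is a single integral of |2*x^2 + 22*x + 48|.
∫[-1,1] (2*x^2 + 22*x + 48) dx = 292/3.

292/3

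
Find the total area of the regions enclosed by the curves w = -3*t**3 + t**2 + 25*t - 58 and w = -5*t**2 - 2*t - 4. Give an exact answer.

Set the curves equal: -3*t**3 + t**2 + 25*t - 58 = -5*t**2 - 2*t - 4, so -3*t**3 + 6*t**2 + 27*t - 54 = 0, which factors as -3*(t - 3)*(t - 2)*(t + 3) = 0. The curves meet at t = -3, 2, 3.
On [-3, 2], w = -5*t**2 - 2*t - 4 is on top; that piece has area ∫[-3,2] (-(-3*t**3 + 6*t**2 + 27*t - 54)) dt = 875/4.
On [2, 3], w = -3*t**3 + t**2 + 25*t - 58 is on top; that piece has area ∫[2,3] (-3*t**3 + 6*t**2 + 27*t - 54) dt = 11/4.
Total enclosed area = 875/4 + 11/4 = 443/2.

443/2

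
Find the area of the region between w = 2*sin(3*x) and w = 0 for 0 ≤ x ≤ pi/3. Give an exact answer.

4/3

On [0, pi/3], (2*sin(3*x)) - (0) = 2*sin(3*x) is ≥ 0 throughout, so the area is a single integral of |2*sin(3*x)|.
∫[0,pi/3] (2*sin(3*x)) dx = 4/3.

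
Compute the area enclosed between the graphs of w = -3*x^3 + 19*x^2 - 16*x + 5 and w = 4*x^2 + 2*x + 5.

Set the curves equal: -3*x^3 + 19*x^2 - 16*x + 5 = 4*x^2 + 2*x + 5, so -3*x^3 + 15*x^2 - 18*x = 0, which factors as -3*x*(x - 3)*(x - 2) = 0. The curves meet at x = 0, 2, 3.
On [0, 2], w = 4*x^2 + 2*x + 5 is on top; that piece has area ∫[0,2] (-(-3*x^3 + 15*x^2 - 18*x)) dx = 8.
On [2, 3], w = -3*x^3 + 19*x^2 - 16*x + 5 is on top; that piece has area ∫[2,3] (-3*x^3 + 15*x^2 - 18*x) dx = 5/4.
Total enclosed area = 8 + 5/4 = 37/4.

37/4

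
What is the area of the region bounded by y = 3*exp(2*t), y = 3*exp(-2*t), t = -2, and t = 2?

-6 + 3*exp(-4) + 3*exp(4)

The difference (3*exp(2*t)) - (3*exp(-2*t)) = 3*exp(2*t) - 3*exp(-2*t) changes sign at t = 0 inside [-2, 2], so split the integral there.
∫[-2,0] (3*exp(2*t) - 3*exp(-2*t)) dt = -3*exp(4)/2 - 3*exp(-4)/2 + 3; the area of that piece is -3 + 3*exp(-4)/2 + 3*exp(4)/2.
∫[0,2] (3*exp(2*t) - 3*exp(-2*t)) dt = -3 + 3*exp(-4)/2 + 3*exp(4)/2.
Total area = (-3 + 3*exp(-4)/2 + 3*exp(4)/2) + (-3 + 3*exp(-4)/2 + 3*exp(4)/2) = -6 + 3*exp(-4) + 3*exp(4).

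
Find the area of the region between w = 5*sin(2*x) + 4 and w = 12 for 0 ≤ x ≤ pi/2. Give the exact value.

On [0, pi/2], (5*sin(2*x) + 4) - (12) = 5*sin(2*x) - 8 is ≤ 0 throughout, so the area is a single integral of |5*sin(2*x) - 8|.
∫[0,pi/2] (5*sin(2*x) - 8) dx = 5 - 4*pi; the area of that piece is -5 + 4*pi.

-5 + 4*pi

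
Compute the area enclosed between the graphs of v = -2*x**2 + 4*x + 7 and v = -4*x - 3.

Set the curves equal: -2*x**2 + 4*x + 7 = -4*x - 3, so -2*x**2 + 8*x + 10 = 0, which factors as -2*(x - 5)*(x + 1) = 0. The curves meet at x = -1, 5.
On [-1, 5], v = -2*x**2 + 4*x + 7 is on top; that piece has area ∫[-1,5] (-2*x**2 + 8*x + 10) dx = 72.

72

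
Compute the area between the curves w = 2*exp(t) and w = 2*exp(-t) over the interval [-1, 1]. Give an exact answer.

-8 + 4*exp(-1) + 4*exp(1)

The difference (2*exp(t)) - (2*exp(-t)) = 2*exp(t) - 2*exp(-t) changes sign at t = 0 inside [-1, 1], so split the integral there.
∫[-1,0] (2*exp(t) - 2*exp(-t)) dt = -2*exp(1) - 2*exp(-1) + 4; the area of that piece is -4 + 2*exp(-1) + 2*exp(1).
∫[0,1] (2*exp(t) - 2*exp(-t)) dt = -4 + 2*exp(-1) + 2*exp(1).
Total area = (-4 + 2*exp(-1) + 2*exp(1)) + (-4 + 2*exp(-1) + 2*exp(1)) = -8 + 4*exp(-1) + 4*exp(1).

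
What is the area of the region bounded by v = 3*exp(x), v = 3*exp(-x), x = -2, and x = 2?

-12 + 6*exp(-2) + 6*exp(2)

The difference (3*exp(x)) - (3*exp(-x)) = 3*exp(x) - 3*exp(-x) changes sign at x = 0 inside [-2, 2], so split the integral there.
∫[-2,0] (3*exp(x) - 3*exp(-x)) dx = -3*exp(2) - 3*exp(-2) + 6; the area of that piece is -6 + 3*exp(-2) + 3*exp(2).
∫[0,2] (3*exp(x) - 3*exp(-x)) dx = -6 + 3*exp(-2) + 3*exp(2).
Total area = (-6 + 3*exp(-2) + 3*exp(2)) + (-6 + 3*exp(-2) + 3*exp(2)) = -12 + 6*exp(-2) + 6*exp(2).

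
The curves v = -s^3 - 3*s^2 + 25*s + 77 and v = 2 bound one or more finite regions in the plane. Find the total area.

Set the curves equal: -s^3 - 3*s^2 + 25*s + 77 = 2, so -s^3 - 3*s^2 + 25*s + 75 = 0, which factors as -(s - 5)*(s + 3)*(s + 5) = 0. The curves meet at s = -5, -3, 5.
On [-5, -3], v = 2 is on top; that piece has area ∫[-5,-3] (-(-s^3 - 3*s^2 + 25*s + 75)) ds = 12.
On [-3, 5], v = -s^3 - 3*s^2 + 25*s + 77 is on top; that piece has area ∫[-3,5] (-s^3 - 3*s^2 + 25*s + 75) ds = 512.
Total enclosed area = 12 + 512 = 524.

524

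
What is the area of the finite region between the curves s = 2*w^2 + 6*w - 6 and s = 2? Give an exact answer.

125/3

Both boundary curves give s as a function of w, so integrate with respect to w. Setting them equal: 2*w^2 + 6*w - 8 = 0, i.e. 2*(w - 1)*(w + 4) = 0, so they meet at w = -4, 1.
For w in [-4, 1], s = 2*w^2 + 6*w - 6 is on the left; area = ∫[-4,1] (-(2*w^2 + 6*w - 8)) dw = 125/3.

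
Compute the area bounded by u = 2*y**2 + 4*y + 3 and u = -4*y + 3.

64/3

Both boundary curves give u as a function of y, so integrate with respect to y. Setting them equal: 2*y**2 + 8*y = 0, i.e. 2*y*(y + 4) = 0, so they meet at y = -4, 0.
For y in [-4, 0], u = 2*y**2 + 4*y + 3 is on the left; area = ∫[-4,0] (-(2*y**2 + 8*y)) dy = 64/3.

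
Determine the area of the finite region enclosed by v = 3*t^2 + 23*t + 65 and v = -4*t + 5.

1/2

Set the curves equal: 3*t^2 + 23*t + 65 = -4*t + 5, so 3*t^2 + 27*t + 60 = 0, which factors as 3*(t + 4)*(t + 5) = 0. The curves meet at t = -5, -4.
On [-5, -4], v = -4*t + 5 is on top; that piece has area ∫[-5,-4] (-(3*t^2 + 27*t + 60)) dt = 1/2.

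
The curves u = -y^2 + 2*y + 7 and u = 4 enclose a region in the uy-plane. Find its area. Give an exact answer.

Both boundary curves give u as a function of y, so integrate with respect to y. Setting them equal: -y^2 + 2*y + 3 = 0, i.e. -(y - 3)*(y + 1) = 0, so they meet at y = -1, 3.
For y in [-1, 3], u = -y^2 + 2*y + 7 is on the right; area = ∫[-1,3] (-y^2 + 2*y + 3) dy = 32/3.

32/3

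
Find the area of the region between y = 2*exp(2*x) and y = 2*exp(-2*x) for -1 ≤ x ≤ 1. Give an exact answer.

The difference (2*exp(2*x)) - (2*exp(-2*x)) = 2*exp(2*x) - 2*exp(-2*x) changes sign at x = 0 inside [-1, 1], so split the integral there.
∫[-1,0] (2*exp(2*x) - 2*exp(-2*x)) dx = -exp(2) - exp(-2) + 2; the area of that piece is -2 + exp(-2) + exp(2).
∫[0,1] (2*exp(2*x) - 2*exp(-2*x)) dx = -2 + exp(-2) + exp(2).
Total area = (-2 + exp(-2) + exp(2)) + (-2 + exp(-2) + exp(2)) = -4 + 2*exp(-2) + 2*exp(2).

-4 + 2*exp(-2) + 2*exp(2)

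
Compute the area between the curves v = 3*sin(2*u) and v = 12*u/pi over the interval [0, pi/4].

On [0, pi/4], (3*sin(2*u)) - (12*u/pi) = -12*u/pi + 3*sin(2*u) is ≥ 0 throughout, so the area is a single integral of |-12*u/pi + 3*sin(2*u)|.
∫[0,pi/4] (-12*u/pi + 3*sin(2*u)) du = 3/2 - 3*pi/8.

3/2 - 3*pi/8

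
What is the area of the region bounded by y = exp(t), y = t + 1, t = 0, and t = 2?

-5 + exp(2)

On [0, 2], (exp(t)) - (t + 1) = -t + exp(t) - 1 is ≥ 0 throughout, so the area is a single integral of |-t + exp(t) - 1|.
∫[0,2] (-t + exp(t) - 1) dt = -5 + exp(2).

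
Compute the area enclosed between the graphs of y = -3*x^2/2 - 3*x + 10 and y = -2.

54

Set the curves equal: -3*x^2/2 - 3*x + 10 = -2, so -3*x^2/2 - 3*x + 12 = 0, which factors as -3*(x - 2)*(x + 4)/2 = 0. The curves meet at x = -4, 2.
On [-4, 2], y = -3*x^2/2 - 3*x + 10 is on top; that piece has area ∫[-4,2] (-3*x^2/2 - 3*x + 12) dx = 54.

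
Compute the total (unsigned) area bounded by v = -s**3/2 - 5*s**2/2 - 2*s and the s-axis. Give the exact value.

The curve meets the s-axis where -s**3/2 - 5*s**2/2 - 2*s = 0, i.e. -s*(s + 1)*(s + 4)/2 = 0, at s = -4, -1, 0.
On [-4, -1] the curve lies below the axis; ∫[-4,-1] (-s**3/2 - 5*s**2/2 - 2*s) ds = -45/8, giving area 45/8.
On [-1, 0] the curve lies above the axis; ∫[-1,0] (-s**3/2 - 5*s**2/2 - 2*s) ds = 7/24, giving area 7/24.
Total area = 45/8 + 7/24 = 71/12.

71/12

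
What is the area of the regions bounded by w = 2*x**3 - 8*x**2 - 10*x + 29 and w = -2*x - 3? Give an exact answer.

Set the curves equal: 2*x**3 - 8*x**2 - 10*x + 29 = -2*x - 3, so 2*x**3 - 8*x**2 - 8*x + 32 = 0, which factors as 2*(x - 4)*(x - 2)*(x + 2) = 0. The curves meet at x = -2, 2, 4.
On [-2, 2], w = 2*x**3 - 8*x**2 - 10*x + 29 is on top; that piece has area ∫[-2,2] (2*x**3 - 8*x**2 - 8*x + 32) dx = 256/3.
On [2, 4], w = -2*x - 3 is on top; that piece has area ∫[2,4] (-(2*x**3 - 8*x**2 - 8*x + 32)) dx = 40/3.
Total enclosed area = 256/3 + 40/3 = 296/3.

296/3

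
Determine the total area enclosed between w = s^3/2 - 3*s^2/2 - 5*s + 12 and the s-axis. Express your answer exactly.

The curve meets the s-axis where s^3/2 - 3*s^2/2 - 5*s + 12 = 0, i.e. (s - 4)*(s - 2)*(s + 3)/2 = 0, at s = -3, 2, 4.
On [-3, 2] the curve lies above the axis; ∫[-3,2] (s^3/2 - 3*s^2/2 - 5*s + 12) ds = 375/8, giving area 375/8.
On [2, 4] the curve lies below the axis; ∫[2,4] (s^3/2 - 3*s^2/2 - 5*s + 12) ds = -4, giving area 4.
Total area = 375/8 + 4 = 407/8.

407/8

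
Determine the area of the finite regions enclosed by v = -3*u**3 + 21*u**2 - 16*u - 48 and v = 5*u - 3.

148

Set the curves equal: -3*u**3 + 21*u**2 - 16*u - 48 = 5*u - 3, so -3*u**3 + 21*u**2 - 21*u - 45 = 0, which factors as -3*(u - 5)*(u - 3)*(u + 1) = 0. The curves meet at u = -1, 3, 5.
On [-1, 3], v = 5*u - 3 is on top; that piece has area ∫[-1,3] (-(-3*u**3 + 21*u**2 - 21*u - 45)) du = 128.
On [3, 5], v = -3*u**3 + 21*u**2 - 16*u - 48 is on top; that piece has area ∫[3,5] (-3*u**3 + 21*u**2 - 21*u - 45) du = 20.
Total enclosed area = 128 + 20 = 148.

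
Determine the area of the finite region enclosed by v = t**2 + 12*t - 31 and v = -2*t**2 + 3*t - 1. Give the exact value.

343/2

Set the curves equal: t**2 + 12*t - 31 = -2*t**2 + 3*t - 1, so 3*t**2 + 9*t - 30 = 0, which factors as 3*(t - 2)*(t + 5) = 0. The curves meet at t = -5, 2.
On [-5, 2], v = -2*t**2 + 3*t - 1 is on top; that piece has area ∫[-5,2] (-(3*t**2 + 9*t - 30)) dt = 343/2.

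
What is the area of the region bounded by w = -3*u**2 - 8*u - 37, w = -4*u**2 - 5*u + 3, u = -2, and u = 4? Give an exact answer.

On [-2, 4], (-3*u**2 - 8*u - 37) - (-4*u**2 - 5*u + 3) = u**2 - 3*u - 40 is ≤ 0 throughout, so the area is a single integral of |u**2 - 3*u - 40|.
∫[-2,4] (u**2 - 3*u - 40) du = -234; the area of that piece is 234.

234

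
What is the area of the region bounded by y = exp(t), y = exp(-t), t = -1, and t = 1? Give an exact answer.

The difference (exp(t)) - (exp(-t)) = exp(t) - exp(-t) changes sign at t = 0 inside [-1, 1], so split the integral there.
∫[-1,0] (exp(t) - exp(-t)) dt = -exp(1) - exp(-1) + 2; the area of that piece is -2 + exp(-1) + exp(1).
∫[0,1] (exp(t) - exp(-t)) dt = -2 + exp(-1) + exp(1).
Total area = (-2 + exp(-1) + exp(1)) + (-2 + exp(-1) + exp(1)) = -4 + 2*exp(-1) + 2*exp(1).

-4 + 2*exp(-1) + 2*exp(1)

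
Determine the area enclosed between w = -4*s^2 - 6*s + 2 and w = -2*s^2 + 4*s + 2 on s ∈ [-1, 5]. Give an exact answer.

The difference (-4*s^2 - 6*s + 2) - (-2*s^2 + 4*s + 2) = -2*s^2 - 10*s changes sign at s = 0 inside [-1, 5], so split the integral there.
∫[-1,0] (-2*s^2 - 10*s) ds = 13/3.
∫[0,5] (-2*s^2 - 10*s) ds = -625/3; the area of that piece is 625/3.
Total area = 13/3 + 625/3 = 638/3.

638/3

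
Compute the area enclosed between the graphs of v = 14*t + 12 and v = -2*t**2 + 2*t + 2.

Set the curves equal: 14*t + 12 = -2*t**2 + 2*t + 2, so 2*t**2 + 12*t + 10 = 0, which factors as 2*(t + 1)*(t + 5) = 0. The curves meet at t = -5, -1.
On [-5, -1], v = -2*t**2 + 2*t + 2 is on top; that piece has area ∫[-5,-1] (-(2*t**2 + 12*t + 10)) dt = 64/3.

64/3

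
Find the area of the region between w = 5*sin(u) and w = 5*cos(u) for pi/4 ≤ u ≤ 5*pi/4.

10*sqrt(2)

On [pi/4, 5*pi/4], (5*sin(u)) - (5*cos(u)) = 5*sin(u) - 5*cos(u) is ≥ 0 throughout, so the area is a single integral of |5*sin(u) - 5*cos(u)|.
∫[pi/4,5*pi/4] (5*sin(u) - 5*cos(u)) du = 10*sqrt(2).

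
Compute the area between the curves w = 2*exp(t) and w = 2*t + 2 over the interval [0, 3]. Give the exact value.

On [0, 3], (2*exp(t)) - (2*t + 2) = -2*t + 2*exp(t) - 2 is ≥ 0 throughout, so the area is a single integral of |-2*t + 2*exp(t) - 2|.
∫[0,3] (-2*t + 2*exp(t) - 2) dt = -17 + 2*exp(3).

-17 + 2*exp(3)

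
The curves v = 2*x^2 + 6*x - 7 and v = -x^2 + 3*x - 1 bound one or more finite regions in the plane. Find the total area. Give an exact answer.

27/2

Set the curves equal: 2*x^2 + 6*x - 7 = -x^2 + 3*x - 1, so 3*x^2 + 3*x - 6 = 0, which factors as 3*(x - 1)*(x + 2) = 0. The curves meet at x = -2, 1.
On [-2, 1], v = -x^2 + 3*x - 1 is on top; that piece has area ∫[-2,1] (-(3*x^2 + 3*x - 6)) dx = 27/2.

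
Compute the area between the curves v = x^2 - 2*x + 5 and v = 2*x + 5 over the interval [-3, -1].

74/3

On [-3, -1], (x^2 - 2*x + 5) - (2*x + 5) = x^2 - 4*x is ≥ 0 throughout, so the area is a single integral of |x^2 - 4*x|.
∫[-3,-1] (x^2 - 4*x) dx = 74/3.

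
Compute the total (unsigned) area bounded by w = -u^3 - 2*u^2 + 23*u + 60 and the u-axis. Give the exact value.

5137/12

The curve meets the u-axis where -u^3 - 2*u^2 + 23*u + 60 = 0, i.e. -(u - 5)*(u + 3)*(u + 4) = 0, at u = -4, -3, 5.
On [-4, -3] the curve lies below the axis; ∫[-4,-3] (-u^3 - 2*u^2 + 23*u + 60) du = -17/12, giving area 17/12.
On [-3, 5] the curve lies above the axis; ∫[-3,5] (-u^3 - 2*u^2 + 23*u + 60) du = 1280/3, giving area 1280/3.
Total area = 17/12 + 1280/3 = 5137/12.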